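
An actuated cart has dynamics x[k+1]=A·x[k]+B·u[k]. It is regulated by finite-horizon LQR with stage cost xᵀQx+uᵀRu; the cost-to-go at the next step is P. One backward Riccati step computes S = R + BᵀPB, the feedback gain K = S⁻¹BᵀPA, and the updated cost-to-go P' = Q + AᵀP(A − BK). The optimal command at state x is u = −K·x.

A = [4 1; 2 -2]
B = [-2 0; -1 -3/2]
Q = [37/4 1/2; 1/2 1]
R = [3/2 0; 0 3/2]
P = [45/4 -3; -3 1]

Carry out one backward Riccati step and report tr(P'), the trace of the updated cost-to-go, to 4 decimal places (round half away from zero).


BᵀP = [-19.5000 5.0000; 4.5000 -1.5000]
S = R + BᵀPB = [3/2 0; 0 3/2] + [34.0000 -7.5000; -7.5000 2.2500] = [35.5000 -7.5000; -7.5000 3.7500]
BᵀPA = [-68.0000 -29.5000; 15.0000 7.5000]
K = S⁻¹·BᵀPA = [-1.8537 -0.7073; 0.2927 0.5854]
A−BK = [0.2927 -0.4146; 0.5854 -1.8293]
AᵀP(A−BK) = [5.5610 2.1220; 2.1220 1.9939]
P' = Q + AᵀP(A−BK) = [14.8110 2.6220; 2.6220 2.9939]
tr(P') = 17.8049

17.8049


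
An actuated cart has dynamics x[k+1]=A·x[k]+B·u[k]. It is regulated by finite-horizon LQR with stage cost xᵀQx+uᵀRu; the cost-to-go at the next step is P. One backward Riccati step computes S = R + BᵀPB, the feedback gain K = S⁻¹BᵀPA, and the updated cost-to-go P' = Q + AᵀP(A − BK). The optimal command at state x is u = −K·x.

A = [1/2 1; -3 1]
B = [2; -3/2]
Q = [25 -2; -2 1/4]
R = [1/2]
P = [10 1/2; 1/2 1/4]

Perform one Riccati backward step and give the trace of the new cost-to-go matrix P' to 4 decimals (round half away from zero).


27.7939

BᵀP = [19.2500 0.6250]
S = R + BᵀPB = [1/2] + [37.5625] = [38.0625]
BᵀPA = [7.7500 19.8750]
K = S⁻¹·BᵀPA = [0.2036 0.5222]
A−BK = [0.0928 -0.0443; -2.6946 1.7833]
AᵀP(A−BK) = [1.6720 -1.0468; -1.0468 0.8719]
P' = Q + AᵀP(A−BK) = [26.6720 -3.0468; -3.0468 1.1219]
tr(P') = 27.7939


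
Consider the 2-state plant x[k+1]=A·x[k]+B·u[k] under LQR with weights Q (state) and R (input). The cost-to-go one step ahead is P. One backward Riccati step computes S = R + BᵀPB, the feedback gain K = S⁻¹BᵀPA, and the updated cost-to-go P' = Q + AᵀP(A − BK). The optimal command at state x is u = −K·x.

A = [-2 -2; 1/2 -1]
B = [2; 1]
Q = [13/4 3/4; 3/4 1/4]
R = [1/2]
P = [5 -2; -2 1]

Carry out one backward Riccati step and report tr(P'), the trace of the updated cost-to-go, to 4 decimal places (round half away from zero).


BᵀP = [8.0000 -3.0000]
S = R + BᵀPB = [1/2] + [13.0000] = [13.5000]
BᵀPA = [-17.5000 -13.0000]
K = S⁻¹·BᵀPA = [-1.2963 -0.9630]
A−BK = [0.5926 -0.0741; 1.7963 -0.0370]
AᵀP(A−BK) = [1.5648 0.6481; 0.6481 0.4815]
P' = Q + AᵀP(A−BK) = [4.8148 1.3981; 1.3981 0.7315]
tr(P') = 5.5463

5.5463


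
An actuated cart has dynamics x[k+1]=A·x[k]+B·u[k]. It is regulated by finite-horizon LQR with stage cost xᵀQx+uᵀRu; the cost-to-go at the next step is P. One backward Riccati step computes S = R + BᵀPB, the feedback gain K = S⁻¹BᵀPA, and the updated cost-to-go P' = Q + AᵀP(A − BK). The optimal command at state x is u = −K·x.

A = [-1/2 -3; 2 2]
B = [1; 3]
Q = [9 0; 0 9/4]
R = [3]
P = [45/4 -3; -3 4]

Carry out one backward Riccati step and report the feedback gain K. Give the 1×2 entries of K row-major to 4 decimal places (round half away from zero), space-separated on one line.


0.5233 0.3488

BᵀP = [2.2500 9.0000]
S = R + BᵀPB = [3] + [29.2500] = [32.2500]
BᵀPA = [16.8750 11.2500]
K = S⁻¹·BᵀPA = [0.5233 0.3488]
A−BK = [-1.0233 -3.3488; 0.4302 0.9535]
AᵀP(A−BK) = [15.9826 47.9884; 47.9884 149.3256]
P' = Q + AᵀP(A−BK) = [24.9826 47.9884; 47.9884 151.5756]
tr(P') = 176.5581


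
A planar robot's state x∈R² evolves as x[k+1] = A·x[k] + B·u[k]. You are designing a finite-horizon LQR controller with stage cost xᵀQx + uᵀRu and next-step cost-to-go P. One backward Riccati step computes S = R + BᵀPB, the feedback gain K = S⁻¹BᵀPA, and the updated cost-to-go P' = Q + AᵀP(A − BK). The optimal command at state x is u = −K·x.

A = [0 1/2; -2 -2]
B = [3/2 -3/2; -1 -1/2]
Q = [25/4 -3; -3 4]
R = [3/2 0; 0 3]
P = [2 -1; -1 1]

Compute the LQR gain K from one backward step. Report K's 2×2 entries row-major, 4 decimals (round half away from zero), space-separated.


0.5446 0.7089 0.0939 0.0188

BᵀP = [4.0000 -2.5000; -2.5000 1.0000]
S = R + BᵀPB = [3/2 0; 0 3] + [8.5000 -4.7500; -4.7500 3.2500] = [10.0000 -4.7500; -4.7500 6.2500]
BᵀPA = [5.0000 7.0000; -2.0000 -3.2500]
K = S⁻¹·BᵀPA = [0.5446 0.7089; 0.0939 0.0188]
A−BK = [-0.6761 -0.5352; -1.4085 -1.2817]
AᵀP(A−BK) = [1.4648 1.4930; 1.4930 1.5986]
P' = Q + AᵀP(A−BK) = [7.7148 -1.5070; -1.5070 5.5986]
tr(P') = 13.3134


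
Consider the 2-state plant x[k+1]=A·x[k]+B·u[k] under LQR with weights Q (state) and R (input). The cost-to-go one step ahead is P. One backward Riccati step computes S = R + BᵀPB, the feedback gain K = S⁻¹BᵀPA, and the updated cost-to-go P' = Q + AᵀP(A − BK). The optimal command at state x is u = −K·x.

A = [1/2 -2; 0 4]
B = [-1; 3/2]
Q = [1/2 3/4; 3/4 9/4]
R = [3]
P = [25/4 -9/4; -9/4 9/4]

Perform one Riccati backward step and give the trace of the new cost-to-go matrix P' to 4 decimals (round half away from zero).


17.4562

BᵀP = [-9.6250 5.6250]
S = R + BᵀPB = [3] + [18.0625] = [21.0625]
BᵀPA = [-4.8125 41.7500]
K = S⁻¹·BᵀPA = [-0.2285 1.9822]
A−BK = [0.2715 -0.0178; 0.3427 1.0267]
AᵀP(A−BK) = [0.4629 -1.2107; -1.2107 14.2433]
P' = Q + AᵀP(A−BK) = [0.9629 -0.4607; -0.4607 16.4933]
tr(P') = 17.4562


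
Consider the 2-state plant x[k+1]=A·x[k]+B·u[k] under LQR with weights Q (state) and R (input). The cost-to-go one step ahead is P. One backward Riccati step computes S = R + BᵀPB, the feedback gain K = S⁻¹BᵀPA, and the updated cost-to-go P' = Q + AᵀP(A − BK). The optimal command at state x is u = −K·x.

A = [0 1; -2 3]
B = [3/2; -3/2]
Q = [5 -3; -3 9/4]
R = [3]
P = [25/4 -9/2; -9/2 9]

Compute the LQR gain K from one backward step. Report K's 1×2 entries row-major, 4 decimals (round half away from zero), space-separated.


0.7036 -0.7752

BᵀP = [16.1250 -20.2500]
S = R + BᵀPB = [3] + [54.5625] = [57.5625]
BᵀPA = [40.5000 -44.6250]
K = S⁻¹·BᵀPA = [0.7036 -0.7752]
A−BK = [-1.0554 2.1629; -0.9446 1.8371]
AᵀP(A−BK) = [7.5049 -13.6026; -13.6026 25.6547]
P' = Q + AᵀP(A−BK) = [12.5049 -16.6026; -16.6026 27.9047]
tr(P') = 40.4096


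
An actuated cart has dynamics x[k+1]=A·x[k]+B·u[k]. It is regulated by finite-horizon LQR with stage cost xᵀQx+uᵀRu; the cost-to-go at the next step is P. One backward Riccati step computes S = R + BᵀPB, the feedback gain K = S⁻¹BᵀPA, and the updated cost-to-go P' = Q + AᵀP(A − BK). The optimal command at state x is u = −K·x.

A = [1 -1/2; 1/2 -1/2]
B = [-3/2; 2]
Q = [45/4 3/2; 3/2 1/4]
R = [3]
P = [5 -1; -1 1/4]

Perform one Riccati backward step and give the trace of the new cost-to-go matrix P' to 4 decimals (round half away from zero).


12.3132

BᵀP = [-9.5000 2.0000]
S = R + BᵀPB = [3] + [18.2500] = [21.2500]
BᵀPA = [-8.5000 3.7500]
K = S⁻¹·BᵀPA = [-0.4000 0.1765]
A−BK = [0.4000 -0.2353; 1.3000 -0.8529]
AᵀP(A−BK) = [0.6625 -0.3125; -0.3125 0.1507]
P' = Q + AᵀP(A−BK) = [11.9125 1.1875; 1.1875 0.4007]
tr(P') = 12.3132


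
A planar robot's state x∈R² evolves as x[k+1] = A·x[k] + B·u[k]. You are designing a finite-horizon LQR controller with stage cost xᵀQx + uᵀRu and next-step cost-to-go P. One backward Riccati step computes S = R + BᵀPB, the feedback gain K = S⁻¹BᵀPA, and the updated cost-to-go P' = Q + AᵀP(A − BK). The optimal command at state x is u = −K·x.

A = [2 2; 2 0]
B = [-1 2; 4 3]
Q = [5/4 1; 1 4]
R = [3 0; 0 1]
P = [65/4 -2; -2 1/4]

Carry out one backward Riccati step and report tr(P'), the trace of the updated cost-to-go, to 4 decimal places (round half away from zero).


7.3045

BᵀP = [-24.2500 3.0000; 26.5000 -3.2500]
S = R + BᵀPB = [3 0; 0 1] + [36.2500 -39.5000; -39.5000 43.2500] = [39.2500 -39.5000; -39.5000 44.2500]
BᵀPA = [-42.5000 -48.5000; 46.5000 53.0000]
K = S⁻¹·BᵀPA = [-0.2485 -0.2981; 0.8290 0.9317]
A−BK = [0.0935 -0.1614; 0.5069 -1.6028]
AᵀP(A−BK) = [0.8892 1.0096; 1.0096 1.1653]
P' = Q + AᵀP(A−BK) = [2.1392 2.0096; 2.0096 5.1653]
tr(P') = 7.3045


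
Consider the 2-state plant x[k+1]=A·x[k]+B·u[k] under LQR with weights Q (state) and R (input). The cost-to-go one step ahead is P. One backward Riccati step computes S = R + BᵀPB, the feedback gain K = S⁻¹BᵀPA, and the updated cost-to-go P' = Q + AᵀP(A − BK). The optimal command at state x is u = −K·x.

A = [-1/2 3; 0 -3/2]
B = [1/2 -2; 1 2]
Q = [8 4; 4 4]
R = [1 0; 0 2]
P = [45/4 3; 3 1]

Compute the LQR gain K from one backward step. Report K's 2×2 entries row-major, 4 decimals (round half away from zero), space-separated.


BᵀP = [8.6250 2.5000; -16.5000 -4.0000]
S = R + BᵀPB = [1 0; 0 2] + [6.8125 -12.2500; -12.2500 25.0000] = [7.8125 -12.2500; -12.2500 27.0000]
BᵀPA = [-4.3125 22.1250; 8.2500 -43.5000]
K = S⁻¹·BᵀPA = [-0.2526 1.0595; 0.1910 -1.1304]
A−BK = [0.0082 0.2094; -0.1294 -0.2988]
AᵀP(A−BK) = [0.1478 -0.7300; -0.7300 3.8855]
P' = Q + AᵀP(A−BK) = [8.1478 3.2700; 3.2700 7.8855]
tr(P') = 16.0334

-0.2526 1.0595 0.1910 -1.1304


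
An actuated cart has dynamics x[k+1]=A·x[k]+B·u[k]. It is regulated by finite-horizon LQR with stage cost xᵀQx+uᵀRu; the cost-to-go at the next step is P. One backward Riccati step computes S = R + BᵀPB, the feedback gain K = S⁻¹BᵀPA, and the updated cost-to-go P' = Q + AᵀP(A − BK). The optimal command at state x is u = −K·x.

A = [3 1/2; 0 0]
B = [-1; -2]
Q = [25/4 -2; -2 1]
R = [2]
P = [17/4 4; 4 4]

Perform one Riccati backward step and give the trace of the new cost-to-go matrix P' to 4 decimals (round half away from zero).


10.2729

BᵀP = [-12.2500 -12.0000]
S = R + BᵀPB = [2] + [36.2500] = [38.2500]
BᵀPA = [-36.7500 -6.1250]
K = S⁻¹·BᵀPA = [-0.9608 -0.1601]
A−BK = [2.0392 0.3399; -1.9216 -0.3203]
AᵀP(A−BK) = [2.9412 0.4902; 0.4902 0.0817]
P' = Q + AᵀP(A−BK) = [9.1912 -1.5098; -1.5098 1.0817]
tr(P') = 10.2729


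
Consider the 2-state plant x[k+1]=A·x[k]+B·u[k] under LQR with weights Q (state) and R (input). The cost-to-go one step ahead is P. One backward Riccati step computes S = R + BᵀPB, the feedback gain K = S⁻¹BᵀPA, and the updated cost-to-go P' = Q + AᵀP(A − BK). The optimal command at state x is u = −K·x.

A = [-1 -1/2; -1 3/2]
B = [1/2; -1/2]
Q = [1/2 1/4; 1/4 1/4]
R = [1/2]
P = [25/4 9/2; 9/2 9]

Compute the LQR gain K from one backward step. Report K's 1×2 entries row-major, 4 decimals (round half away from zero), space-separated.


0.6667 -1.8485

BᵀP = [0.8750 -2.2500]
S = R + BᵀPB = [1/2] + [1.5625] = [2.0625]
BᵀPA = [1.3750 -3.8125]
K = S⁻¹·BᵀPA = [0.6667 -1.8485]
A−BK = [-1.3333 0.4242; -0.6667 0.5758]
AᵀP(A−BK) = [23.3333 -12.3333; -12.3333 8.0152]
P' = Q + AᵀP(A−BK) = [23.8333 -12.0833; -12.0833 8.2652]
tr(P') = 32.0985


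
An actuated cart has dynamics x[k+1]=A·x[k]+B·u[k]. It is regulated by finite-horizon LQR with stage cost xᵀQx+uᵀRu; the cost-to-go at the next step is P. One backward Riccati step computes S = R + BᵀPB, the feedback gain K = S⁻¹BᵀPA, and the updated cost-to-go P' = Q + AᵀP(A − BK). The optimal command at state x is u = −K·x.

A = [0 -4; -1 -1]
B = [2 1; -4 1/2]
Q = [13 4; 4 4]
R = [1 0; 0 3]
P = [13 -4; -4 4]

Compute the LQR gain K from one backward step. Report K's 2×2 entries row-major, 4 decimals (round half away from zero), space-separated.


BᵀP = [42.0000 -24.0000; 11.0000 -2.0000]
S = R + BᵀPB = [1 0; 0 3] + [180.0000 30.0000; 30.0000 10.0000] = [181.0000 30.0000; 30.0000 13.0000]
BᵀPA = [24.0000 -144.0000; 2.0000 -42.0000]
K = S⁻¹·BᵀPA = [0.1734 -0.4212; -0.2464 -2.2588]
A−BK = [-0.1005 -0.8988; -0.1831 -1.5554]
AᵀP(A−BK) = [0.3304 2.6263; 2.6263 24.4790]
P' = Q + AᵀP(A−BK) = [13.3304 6.6263; 6.6263 28.4790]
tr(P') = 41.8094

0.1734 -0.4212 -0.2464 -2.2588


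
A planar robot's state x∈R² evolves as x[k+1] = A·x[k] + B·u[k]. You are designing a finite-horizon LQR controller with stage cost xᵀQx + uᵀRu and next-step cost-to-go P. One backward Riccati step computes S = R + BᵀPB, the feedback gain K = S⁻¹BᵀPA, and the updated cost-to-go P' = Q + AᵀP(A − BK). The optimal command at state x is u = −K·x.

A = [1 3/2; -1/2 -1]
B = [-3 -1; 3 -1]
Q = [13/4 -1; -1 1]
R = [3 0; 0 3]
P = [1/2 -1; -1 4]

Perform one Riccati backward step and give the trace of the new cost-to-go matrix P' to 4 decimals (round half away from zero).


BᵀP = [-4.5000 15.0000; 0.5000 -3.0000]
S = R + BᵀPB = [3 0; 0 3] + [58.5000 -10.5000; -10.5000 2.5000] = [61.5000 -10.5000; -10.5000 5.5000]
BᵀPA = [-12.0000 -21.7500; 2.0000 3.7500]
K = S⁻¹·BᵀPA = [-0.1974 -0.3520; -0.0132 0.0099]
A−BK = [0.3947 0.4539; 0.0789 0.0658]
AᵀP(A−BK) = [0.1579 0.2566; 0.2566 0.4326]
P' = Q + AᵀP(A−BK) = [3.4079 -0.7434; -0.7434 1.4326]
tr(P') = 4.8405

4.8405


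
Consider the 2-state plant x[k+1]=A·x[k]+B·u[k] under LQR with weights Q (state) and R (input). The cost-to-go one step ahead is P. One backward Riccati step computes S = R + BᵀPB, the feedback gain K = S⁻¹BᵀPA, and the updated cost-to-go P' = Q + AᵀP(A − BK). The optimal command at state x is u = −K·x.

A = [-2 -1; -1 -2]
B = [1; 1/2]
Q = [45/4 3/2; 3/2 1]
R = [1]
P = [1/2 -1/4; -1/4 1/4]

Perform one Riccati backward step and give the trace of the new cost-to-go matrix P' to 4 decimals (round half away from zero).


13.6905

BᵀP = [0.3750 -0.1250]
S = R + BᵀPB = [1] + [0.3125] = [1.3125]
BᵀPA = [-0.6250 -0.1250]
K = S⁻¹·BᵀPA = [-0.4762 -0.0952]
A−BK = [-1.5238 -0.9048; -0.7619 -1.9524]
AᵀP(A−BK) = [0.9524 0.1905; 0.1905 0.4881]
P' = Q + AᵀP(A−BK) = [12.2024 1.6905; 1.6905 1.4881]
tr(P') = 13.6905


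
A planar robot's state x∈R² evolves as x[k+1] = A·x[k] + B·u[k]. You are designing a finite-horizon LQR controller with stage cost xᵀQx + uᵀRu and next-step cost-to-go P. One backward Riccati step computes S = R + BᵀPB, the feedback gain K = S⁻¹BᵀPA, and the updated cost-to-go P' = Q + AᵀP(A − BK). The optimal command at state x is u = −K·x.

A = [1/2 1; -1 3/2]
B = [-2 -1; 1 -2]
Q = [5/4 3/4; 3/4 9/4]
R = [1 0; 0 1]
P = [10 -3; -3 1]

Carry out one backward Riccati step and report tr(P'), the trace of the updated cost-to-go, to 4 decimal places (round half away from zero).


BᵀP = [-23.0000 7.0000; -4.0000 1.0000]
S = R + BᵀPB = [1 0; 0 1] + [53.0000 9.0000; 9.0000 2.0000] = [54.0000 9.0000; 9.0000 3.0000]
BᵀPA = [-18.5000 -12.5000; -3.0000 -2.5000]
K = S⁻¹·BᵀPA = [-0.3519 -0.1852; 0.0556 -0.2778]
A−BK = [-0.1481 0.3519; -0.5370 1.1296]
AᵀP(A−BK) = [0.1574 -0.0093; -0.0093 0.2407]
P' = Q + AᵀP(A−BK) = [1.4074 0.7407; 0.7407 2.4907]
tr(P') = 3.8981

3.8981


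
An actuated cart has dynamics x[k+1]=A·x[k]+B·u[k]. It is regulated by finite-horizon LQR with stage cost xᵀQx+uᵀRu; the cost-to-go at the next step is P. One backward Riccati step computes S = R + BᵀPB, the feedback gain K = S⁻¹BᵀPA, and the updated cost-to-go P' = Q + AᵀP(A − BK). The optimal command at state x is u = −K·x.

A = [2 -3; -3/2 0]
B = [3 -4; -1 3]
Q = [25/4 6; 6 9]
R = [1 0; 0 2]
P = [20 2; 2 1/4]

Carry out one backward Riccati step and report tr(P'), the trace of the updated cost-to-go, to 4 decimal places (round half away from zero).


16.2043

BᵀP = [58.0000 5.7500; -74.0000 -7.2500]
S = R + BᵀPB = [1 0; 0 2] + [168.2500 -214.7500; -214.7500 274.2500] = [169.2500 -214.7500; -214.7500 276.2500]
BᵀPA = [107.3750 -174.0000; -137.1250 222.0000]
K = S⁻¹·BᵀPA = [0.3367 -0.6162; -0.2346 0.3246]
A−BK = [0.0514 0.1470; -0.4594 -1.5900]
AᵀP(A−BK) = [0.2346 -0.3246; -0.3246 0.7197]
P' = Q + AᵀP(A−BK) = [6.4846 5.6754; 5.6754 9.7197]
tr(P') = 16.2043


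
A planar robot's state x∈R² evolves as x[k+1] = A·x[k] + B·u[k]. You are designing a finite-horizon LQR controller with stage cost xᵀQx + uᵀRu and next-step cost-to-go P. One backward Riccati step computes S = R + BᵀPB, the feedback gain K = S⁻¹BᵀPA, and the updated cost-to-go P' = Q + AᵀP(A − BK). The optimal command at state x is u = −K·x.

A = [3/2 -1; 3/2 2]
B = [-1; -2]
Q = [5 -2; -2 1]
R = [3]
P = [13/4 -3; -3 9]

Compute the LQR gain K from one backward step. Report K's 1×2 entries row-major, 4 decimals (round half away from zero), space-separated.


BᵀP = [2.7500 -15.0000]
S = R + BᵀPB = [3] + [27.2500] = [30.2500]
BᵀPA = [-18.3750 -32.7500]
K = S⁻¹·BᵀPA = [-0.6074 -1.0826]
A−BK = [0.8926 -2.0826; 0.2851 -0.1653]
AᵀP(A−BK) = [2.9008 -2.2686; -2.2686 15.7934]
P' = Q + AᵀP(A−BK) = [7.9008 -4.2686; -4.2686 16.7934]
tr(P') = 24.6942

-0.6074 -1.0826


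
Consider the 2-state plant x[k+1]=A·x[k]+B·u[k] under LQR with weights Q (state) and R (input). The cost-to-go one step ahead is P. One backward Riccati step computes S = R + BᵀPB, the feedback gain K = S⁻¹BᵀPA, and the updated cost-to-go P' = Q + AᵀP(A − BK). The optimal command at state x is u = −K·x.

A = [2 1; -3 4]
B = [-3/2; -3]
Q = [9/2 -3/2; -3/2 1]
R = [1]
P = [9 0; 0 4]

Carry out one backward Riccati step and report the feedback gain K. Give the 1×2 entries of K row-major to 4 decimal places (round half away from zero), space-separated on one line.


BᵀP = [-13.5000 -12.0000]
S = R + BᵀPB = [1] + [56.2500] = [57.2500]
BᵀPA = [9.0000 -61.5000]
K = S⁻¹·BᵀPA = [0.1572 -1.0742]
A−BK = [2.2358 -0.6114; -2.5284 0.7773]
AᵀP(A−BK) = [70.5852 -20.3319; -20.3319 6.9345]
P' = Q + AᵀP(A−BK) = [75.0852 -21.8319; -21.8319 7.9345]
tr(P') = 83.0197

0.1572 -1.0742


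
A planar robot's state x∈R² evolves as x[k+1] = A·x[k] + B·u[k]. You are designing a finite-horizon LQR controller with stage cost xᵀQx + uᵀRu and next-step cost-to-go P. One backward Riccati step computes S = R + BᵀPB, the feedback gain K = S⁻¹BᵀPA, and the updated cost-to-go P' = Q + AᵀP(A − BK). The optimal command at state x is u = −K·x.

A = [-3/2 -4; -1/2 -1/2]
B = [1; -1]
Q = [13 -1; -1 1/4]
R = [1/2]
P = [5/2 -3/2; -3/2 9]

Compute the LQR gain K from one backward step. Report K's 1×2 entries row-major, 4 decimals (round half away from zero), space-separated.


-0.0500 -0.7167

BᵀP = [4.0000 -10.5000]
S = R + BᵀPB = [1/2] + [14.5000] = [15.0000]
BᵀPA = [-0.7500 -10.7500]
K = S⁻¹·BᵀPA = [-0.0500 -0.7167]
A−BK = [-1.4500 -3.2833; -0.5500 -1.2167]
AᵀP(A−BK) = [5.5875 12.5875; 12.5875 28.5458]
P' = Q + AᵀP(A−BK) = [18.5875 11.5875; 11.5875 28.7958]
tr(P') = 47.3833


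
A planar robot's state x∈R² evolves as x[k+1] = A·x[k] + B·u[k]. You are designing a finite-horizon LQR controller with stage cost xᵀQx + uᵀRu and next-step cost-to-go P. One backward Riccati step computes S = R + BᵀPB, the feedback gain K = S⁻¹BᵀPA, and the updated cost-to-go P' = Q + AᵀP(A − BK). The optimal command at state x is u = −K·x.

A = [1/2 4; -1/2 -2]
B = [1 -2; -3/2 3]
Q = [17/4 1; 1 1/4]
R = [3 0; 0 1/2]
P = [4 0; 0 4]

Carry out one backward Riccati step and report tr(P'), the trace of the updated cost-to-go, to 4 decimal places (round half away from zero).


24.8384

BᵀP = [4.0000 -6.0000; -8.0000 12.0000]
S = R + BᵀPB = [3 0; 0 1/2] + [13.0000 -26.0000; -26.0000 52.0000] = [16.0000 -26.0000; -26.0000 52.5000]
BᵀPA = [5.0000 28.0000; -10.0000 -56.0000]
K = S⁻¹·BᵀPA = [0.0152 0.0854; -0.1829 -1.0244]
A−BK = [0.1189 1.8659; 0.0716 1.2012]
AᵀP(A−BK) = [0.0945 1.3293; 1.3293 20.2439]
P' = Q + AᵀP(A−BK) = [4.3445 2.3293; 2.3293 20.4939]
tr(P') = 24.8384


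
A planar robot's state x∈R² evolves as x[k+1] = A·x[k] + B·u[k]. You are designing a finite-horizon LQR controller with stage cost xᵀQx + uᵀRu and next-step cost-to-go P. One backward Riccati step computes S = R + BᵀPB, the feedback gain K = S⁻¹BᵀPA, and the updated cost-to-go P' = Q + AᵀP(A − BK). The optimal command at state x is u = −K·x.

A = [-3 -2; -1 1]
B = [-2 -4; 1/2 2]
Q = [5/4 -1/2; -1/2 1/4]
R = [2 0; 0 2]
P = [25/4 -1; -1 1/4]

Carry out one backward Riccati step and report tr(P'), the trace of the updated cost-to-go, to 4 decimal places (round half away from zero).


3.0165

BᵀP = [-13.0000 2.1250; -27.0000 4.5000]
S = R + BᵀPB = [2 0; 0 2] + [27.0625 56.2500; 56.2500 117.0000] = [29.0625 56.2500; 56.2500 119.0000]
BᵀPA = [36.8750 28.1250; 76.5000 58.5000]
K = S⁻¹·BᵀPA = [0.2887 0.1911; 0.5064 0.4013]
A−BK = [-0.3970 -0.0127; -2.1571 0.1019]
AᵀP(A−BK) = [1.1152 0.5064; 0.5064 0.4013]
P' = Q + AᵀP(A−BK) = [2.3652 0.0064; 0.0064 0.6513]
tr(P') = 3.0165


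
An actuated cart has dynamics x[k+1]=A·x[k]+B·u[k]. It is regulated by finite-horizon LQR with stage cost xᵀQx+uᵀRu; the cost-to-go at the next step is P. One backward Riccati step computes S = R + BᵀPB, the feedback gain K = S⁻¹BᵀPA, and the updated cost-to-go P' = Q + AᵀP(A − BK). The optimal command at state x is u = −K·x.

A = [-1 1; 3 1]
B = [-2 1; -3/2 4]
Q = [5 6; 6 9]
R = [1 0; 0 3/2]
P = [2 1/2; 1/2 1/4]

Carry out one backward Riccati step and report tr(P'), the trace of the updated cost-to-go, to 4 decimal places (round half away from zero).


15.0769

BᵀP = [-4.7500 -1.3750; 4.0000 1.5000]
S = R + BᵀPB = [1 0; 0 3/2] + [11.5625 -10.2500; -10.2500 10.0000] = [12.5625 -10.2500; -10.2500 11.5000]
BᵀPA = [0.6250 -6.1250; 0.5000 5.5000]
K = S⁻¹·BᵀPA = [0.3125 -0.3569; 0.3220 0.1602]
A−BK = [-0.6971 0.1261; 2.1808 -0.1761]
AᵀP(A−BK) = [0.8937 -0.1071; -0.1071 0.1832]
P' = Q + AᵀP(A−BK) = [5.8937 5.8929; 5.8929 9.1832]
tr(P') = 15.0769


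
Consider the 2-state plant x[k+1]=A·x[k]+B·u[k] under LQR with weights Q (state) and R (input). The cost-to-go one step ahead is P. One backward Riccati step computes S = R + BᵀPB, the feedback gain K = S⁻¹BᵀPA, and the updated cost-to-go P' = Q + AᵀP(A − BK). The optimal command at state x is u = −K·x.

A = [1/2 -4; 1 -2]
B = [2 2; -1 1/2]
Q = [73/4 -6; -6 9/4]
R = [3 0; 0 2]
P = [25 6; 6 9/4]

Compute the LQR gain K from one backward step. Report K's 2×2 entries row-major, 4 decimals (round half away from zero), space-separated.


BᵀP = [44.0000 9.7500; 53.0000 13.1250]
S = R + BᵀPB = [3 0; 0 2] + [78.2500 92.8750; 92.8750 112.5625] = [81.2500 92.8750; 92.8750 114.5625]
BᵀPA = [31.7500 -195.5000; 39.6250 -238.2500]
K = S⁻¹·BᵀPA = [-0.0627 -0.3949; 0.3967 -1.7595]
A−BK = [-0.1680 0.3088; 0.7389 -1.5152]
AᵀP(A−BK) = [0.7710 -2.2414; -2.2414 8.5942]
P' = Q + AᵀP(A−BK) = [19.0210 -8.2414; -8.2414 10.8442]
tr(P') = 29.8652

-0.0627 -0.3949 0.3967 -1.7595


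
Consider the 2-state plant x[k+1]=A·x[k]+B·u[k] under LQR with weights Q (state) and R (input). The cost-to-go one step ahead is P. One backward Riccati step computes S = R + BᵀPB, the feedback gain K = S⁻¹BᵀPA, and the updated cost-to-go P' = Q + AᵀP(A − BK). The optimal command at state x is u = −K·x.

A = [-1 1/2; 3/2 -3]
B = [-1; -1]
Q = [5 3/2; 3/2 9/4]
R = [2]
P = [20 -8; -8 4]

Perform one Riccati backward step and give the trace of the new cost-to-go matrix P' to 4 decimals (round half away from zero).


60.4500

BᵀP = [-12.0000 4.0000]
S = R + BᵀPB = [2] + [8.0000] = [10.0000]
BᵀPA = [18.0000 -18.0000]
K = S⁻¹·BᵀPA = [1.8000 -1.8000]
A−BK = [0.8000 -1.3000; 3.3000 -4.8000]
AᵀP(A−BK) = [20.6000 -25.6000; -25.6000 32.6000]
P' = Q + AᵀP(A−BK) = [25.6000 -24.1000; -24.1000 34.8500]
tr(P') = 60.4500


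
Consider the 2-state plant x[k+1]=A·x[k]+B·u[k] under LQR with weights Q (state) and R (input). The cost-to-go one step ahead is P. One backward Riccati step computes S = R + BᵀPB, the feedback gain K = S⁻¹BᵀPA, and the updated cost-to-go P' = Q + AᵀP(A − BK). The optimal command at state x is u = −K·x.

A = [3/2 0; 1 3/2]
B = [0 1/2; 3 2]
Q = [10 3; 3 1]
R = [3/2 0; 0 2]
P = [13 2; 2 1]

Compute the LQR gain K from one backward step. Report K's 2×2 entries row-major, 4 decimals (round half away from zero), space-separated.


-0.1677 0.3290 1.5290 0.1161

BᵀP = [6.0000 3.0000; 10.5000 3.0000]
S = R + BᵀPB = [3/2 0; 0 2] + [9.0000 9.0000; 9.0000 11.2500] = [10.5000 9.0000; 9.0000 13.2500]
BᵀPA = [12.0000 4.5000; 18.7500 4.5000]
K = S⁻¹·BᵀPA = [-0.1677 0.3290; 1.5290 0.1161]
A−BK = [0.7355 -0.0581; -1.5548 0.2806]
AᵀP(A−BK) = [9.5935 -0.1258; -0.1258 0.2468]
P' = Q + AᵀP(A−BK) = [19.5935 2.8742; 2.8742 1.2468]
tr(P') = 20.8403


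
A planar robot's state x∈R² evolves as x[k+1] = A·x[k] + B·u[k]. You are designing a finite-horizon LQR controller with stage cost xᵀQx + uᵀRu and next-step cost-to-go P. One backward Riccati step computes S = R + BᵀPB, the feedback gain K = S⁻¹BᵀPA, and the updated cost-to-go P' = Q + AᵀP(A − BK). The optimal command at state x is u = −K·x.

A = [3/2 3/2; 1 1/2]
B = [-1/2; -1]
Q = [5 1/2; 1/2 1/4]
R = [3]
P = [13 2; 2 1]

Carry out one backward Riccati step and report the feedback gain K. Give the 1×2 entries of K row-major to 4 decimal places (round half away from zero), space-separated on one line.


-1.5946 -1.4865

BᵀP = [-8.5000 -2.0000]
S = R + BᵀPB = [3] + [6.2500] = [9.2500]
BᵀPA = [-14.7500 -13.7500]
K = S⁻¹·BᵀPA = [-1.5946 -1.4865]
A−BK = [0.7027 0.7568; -0.5946 -0.9865]
AᵀP(A−BK) = [12.7297 12.3243; 12.3243 12.0608]
P' = Q + AᵀP(A−BK) = [17.7297 12.8243; 12.8243 12.3108]
tr(P') = 30.0405


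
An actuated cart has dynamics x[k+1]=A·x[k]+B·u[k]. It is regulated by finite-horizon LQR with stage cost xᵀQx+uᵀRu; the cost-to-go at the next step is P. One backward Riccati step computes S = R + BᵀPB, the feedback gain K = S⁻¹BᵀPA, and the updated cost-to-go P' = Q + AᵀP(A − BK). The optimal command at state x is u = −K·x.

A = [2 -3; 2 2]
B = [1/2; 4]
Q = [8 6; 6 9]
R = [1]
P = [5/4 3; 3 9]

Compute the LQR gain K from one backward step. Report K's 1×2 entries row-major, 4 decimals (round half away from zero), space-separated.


0.6373 0.2360

BᵀP = [12.6250 37.5000]
S = R + BᵀPB = [1] + [156.3125] = [157.3125]
BᵀPA = [100.2500 37.1250]
K = S⁻¹·BᵀPA = [0.6373 0.2360]
A−BK = [1.6814 -3.1180; -0.5491 1.0560]
AᵀP(A−BK) = [1.1140 -1.1585; -1.1585 2.4887]
P' = Q + AᵀP(A−BK) = [9.1140 4.8415; 4.8415 11.4887]
tr(P') = 20.6027


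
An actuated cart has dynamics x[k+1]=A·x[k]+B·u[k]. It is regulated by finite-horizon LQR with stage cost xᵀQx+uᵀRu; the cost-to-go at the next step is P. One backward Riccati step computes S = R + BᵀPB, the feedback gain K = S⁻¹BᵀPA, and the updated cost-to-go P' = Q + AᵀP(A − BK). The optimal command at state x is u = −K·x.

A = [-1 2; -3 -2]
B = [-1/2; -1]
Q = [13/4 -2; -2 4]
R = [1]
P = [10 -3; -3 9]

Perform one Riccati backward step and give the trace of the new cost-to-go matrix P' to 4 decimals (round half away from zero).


104.3289

BᵀP = [-2.0000 -7.5000]
S = R + BᵀPB = [1] + [8.5000] = [9.5000]
BᵀPA = [24.5000 11.0000]
K = S⁻¹·BᵀPA = [2.5789 1.1579]
A−BK = [0.2895 2.5789; -0.4211 -0.8421]
AᵀP(A−BK) = [9.8158 17.6316; 17.6316 87.2632]
P' = Q + AᵀP(A−BK) = [13.0658 15.6316; 15.6316 91.2632]
tr(P') = 104.3289


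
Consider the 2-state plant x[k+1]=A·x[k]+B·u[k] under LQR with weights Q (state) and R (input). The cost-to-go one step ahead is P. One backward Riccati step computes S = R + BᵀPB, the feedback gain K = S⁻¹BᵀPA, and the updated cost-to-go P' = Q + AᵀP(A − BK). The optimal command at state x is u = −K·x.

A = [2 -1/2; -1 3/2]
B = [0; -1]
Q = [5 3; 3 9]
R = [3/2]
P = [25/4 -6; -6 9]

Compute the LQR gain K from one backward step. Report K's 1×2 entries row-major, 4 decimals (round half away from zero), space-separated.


2.0000 -1.5714

BᵀP = [6.0000 -9.0000]
S = R + BᵀPB = [3/2] + [9.0000] = [10.5000]
BᵀPA = [21.0000 -16.5000]
K = S⁻¹·BᵀPA = [2.0000 -1.5714]
A−BK = [2.0000 -0.5000; 1.0000 -0.0714]
AᵀP(A−BK) = [16.0000 -7.7500; -7.7500 4.8839]
P' = Q + AᵀP(A−BK) = [21.0000 -4.7500; -4.7500 13.8839]
tr(P') = 34.8839


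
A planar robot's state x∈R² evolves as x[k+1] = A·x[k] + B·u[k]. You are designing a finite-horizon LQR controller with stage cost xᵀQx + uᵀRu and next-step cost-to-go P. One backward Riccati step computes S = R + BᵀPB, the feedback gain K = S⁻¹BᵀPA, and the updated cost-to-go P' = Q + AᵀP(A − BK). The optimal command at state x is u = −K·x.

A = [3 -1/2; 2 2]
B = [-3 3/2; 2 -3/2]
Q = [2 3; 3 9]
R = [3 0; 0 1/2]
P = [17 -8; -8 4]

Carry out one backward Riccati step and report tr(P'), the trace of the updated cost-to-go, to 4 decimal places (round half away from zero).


14.1512

BᵀP = [-67.0000 32.0000; 37.5000 -18.0000]
S = R + BᵀPB = [3 0; 0 1/2] + [265.0000 -148.5000; -148.5000 83.2500] = [268.0000 -148.5000; -148.5000 83.7500]
BᵀPA = [-137.0000 97.5000; 76.5000 -54.7500]
K = S⁻¹·BᵀPA = [-0.2890 0.0898; 0.4010 -0.4946]
A−BK = [1.5315 0.5111; 3.1795 1.0786]
AᵀP(A−BK) = [2.7307 0.6321; 0.6321 0.4204]
P' = Q + AᵀP(A−BK) = [4.7307 3.6321; 3.6321 9.4204]
tr(P') = 14.1512


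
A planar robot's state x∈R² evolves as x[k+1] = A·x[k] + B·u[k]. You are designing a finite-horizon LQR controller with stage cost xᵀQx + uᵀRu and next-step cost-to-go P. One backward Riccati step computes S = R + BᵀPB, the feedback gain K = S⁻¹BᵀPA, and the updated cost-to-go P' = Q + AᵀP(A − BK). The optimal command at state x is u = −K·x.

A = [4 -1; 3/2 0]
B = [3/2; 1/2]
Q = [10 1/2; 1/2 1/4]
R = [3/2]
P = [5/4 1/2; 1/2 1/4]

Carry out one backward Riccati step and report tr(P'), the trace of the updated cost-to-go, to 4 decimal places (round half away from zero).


BᵀP = [2.1250 0.8750]
S = R + BᵀPB = [3/2] + [3.6250] = [5.1250]
BᵀPA = [9.8125 -2.1250]
K = S⁻¹·BᵀPA = [1.9146 -0.4146]
A−BK = [1.1280 -0.3780; 0.5427 0.2073]
AᵀP(A−BK) = [7.7752 -1.6814; -1.6814 0.3689]
P' = Q + AᵀP(A−BK) = [17.7752 -1.1814; -1.1814 0.6189]
tr(P') = 18.3941

18.3941


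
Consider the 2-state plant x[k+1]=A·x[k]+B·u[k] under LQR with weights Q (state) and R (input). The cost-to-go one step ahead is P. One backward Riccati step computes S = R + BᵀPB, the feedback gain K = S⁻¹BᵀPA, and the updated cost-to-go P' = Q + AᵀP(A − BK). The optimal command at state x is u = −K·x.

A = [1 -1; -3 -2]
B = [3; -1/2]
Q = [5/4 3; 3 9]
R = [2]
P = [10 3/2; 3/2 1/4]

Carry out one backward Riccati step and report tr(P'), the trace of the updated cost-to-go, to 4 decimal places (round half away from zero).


BᵀP = [29.2500 4.3750]
S = R + BᵀPB = [2] + [85.5625] = [87.5625]
BᵀPA = [16.1250 -38.0000]
K = S⁻¹·BᵀPA = [0.1842 -0.4340]
A−BK = [0.4475 0.3019; -2.9079 -2.2170]
AᵀP(A−BK) = [0.2805 -0.0021; -0.0021 0.5089]
P' = Q + AᵀP(A−BK) = [1.5305 2.9979; 2.9979 9.5089]
tr(P') = 11.0394

11.0394


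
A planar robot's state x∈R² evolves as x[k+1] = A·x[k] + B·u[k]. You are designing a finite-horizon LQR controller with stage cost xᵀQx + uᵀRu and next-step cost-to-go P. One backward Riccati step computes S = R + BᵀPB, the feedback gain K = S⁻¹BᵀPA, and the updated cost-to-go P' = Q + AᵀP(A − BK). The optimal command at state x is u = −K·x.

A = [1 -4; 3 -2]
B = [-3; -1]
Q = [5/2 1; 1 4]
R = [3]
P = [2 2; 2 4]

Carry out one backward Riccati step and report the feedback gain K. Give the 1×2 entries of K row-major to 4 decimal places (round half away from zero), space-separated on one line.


BᵀP = [-8.0000 -10.0000]
S = R + BᵀPB = [3] + [34.0000] = [37.0000]
BᵀPA = [-38.0000 52.0000]
K = S⁻¹·BᵀPA = [-1.0270 1.4054]
A−BK = [-2.0811 0.2162; 1.9730 -0.5946]
AᵀP(A−BK) = [10.9730 -6.5946; -6.5946 6.9189]
P' = Q + AᵀP(A−BK) = [13.4730 -5.5946; -5.5946 10.9189]
tr(P') = 24.3919

-1.0270 1.4054


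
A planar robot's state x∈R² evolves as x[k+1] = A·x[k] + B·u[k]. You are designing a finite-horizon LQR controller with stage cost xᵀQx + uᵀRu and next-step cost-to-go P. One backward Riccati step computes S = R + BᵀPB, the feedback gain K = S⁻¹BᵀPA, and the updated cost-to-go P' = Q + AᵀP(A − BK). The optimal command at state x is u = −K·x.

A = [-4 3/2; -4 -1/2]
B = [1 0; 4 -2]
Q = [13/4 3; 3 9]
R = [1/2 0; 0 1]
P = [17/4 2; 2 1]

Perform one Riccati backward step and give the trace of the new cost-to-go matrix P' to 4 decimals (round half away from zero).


15.5983

BᵀP = [12.2500 6.0000; -4.0000 -2.0000]
S = R + BᵀPB = [1/2 0; 0 1] + [36.2500 -12.0000; -12.0000 4.0000] = [36.7500 -12.0000; -12.0000 5.0000]
BᵀPA = [-73.0000 15.3750; 24.0000 -5.0000]
K = S⁻¹·BᵀPA = [-1.9371 0.4245; 0.1509 0.0189]
A−BK = [-2.0629 1.0755; 4.0503 -2.1604]
AᵀP(A−BK) = [2.9686 -0.9623; -0.9623 0.3797]
P' = Q + AᵀP(A−BK) = [6.2186 2.0377; 2.0377 9.3797]
tr(P') = 15.5983


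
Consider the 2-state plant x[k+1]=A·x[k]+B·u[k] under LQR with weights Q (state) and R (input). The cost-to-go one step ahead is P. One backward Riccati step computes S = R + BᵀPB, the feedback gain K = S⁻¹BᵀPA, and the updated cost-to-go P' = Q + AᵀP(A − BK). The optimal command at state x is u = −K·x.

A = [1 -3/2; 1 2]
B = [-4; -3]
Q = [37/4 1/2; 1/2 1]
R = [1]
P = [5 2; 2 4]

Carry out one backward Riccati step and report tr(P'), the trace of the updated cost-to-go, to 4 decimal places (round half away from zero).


25.6697

BᵀP = [-26.0000 -20.0000]
S = R + BᵀPB = [1] + [164.0000] = [165.0000]
BᵀPA = [-46.0000 -1.0000]
K = S⁻¹·BᵀPA = [-0.2788 -0.0061]
A−BK = [-0.1152 -1.5242; 0.1636 1.9818]
AᵀP(A−BK) = [0.1758 1.2212; 1.2212 15.2439]
P' = Q + AᵀP(A−BK) = [9.4258 1.7212; 1.7212 16.2439]
tr(P') = 25.6697


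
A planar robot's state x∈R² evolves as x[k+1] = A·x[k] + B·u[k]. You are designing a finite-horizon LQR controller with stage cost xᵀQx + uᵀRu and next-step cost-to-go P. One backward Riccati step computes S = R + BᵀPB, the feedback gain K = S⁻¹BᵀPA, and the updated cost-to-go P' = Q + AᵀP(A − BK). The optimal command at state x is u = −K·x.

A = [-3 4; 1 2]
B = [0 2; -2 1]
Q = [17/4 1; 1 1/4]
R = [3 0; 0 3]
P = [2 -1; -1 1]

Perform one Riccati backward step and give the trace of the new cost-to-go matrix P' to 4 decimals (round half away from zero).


BᵀP = [2.0000 -2.0000; 3.0000 -1.0000]
S = R + BᵀPB = [3 0; 0 3] + [4.0000 2.0000; 2.0000 5.0000] = [7.0000 2.0000; 2.0000 8.0000]
BᵀPA = [-8.0000 4.0000; -10.0000 10.0000]
K = S⁻¹·BᵀPA = [-0.8462 0.2308; -1.0385 1.1923]
A−BK = [-0.9231 1.6154; 0.3462 1.2692]
AᵀP(A−BK) = [7.8462 -6.2308; -6.2308 7.1538]
P' = Q + AᵀP(A−BK) = [12.0962 -5.2308; -5.2308 7.4038]
tr(P') = 19.5000

19.5000


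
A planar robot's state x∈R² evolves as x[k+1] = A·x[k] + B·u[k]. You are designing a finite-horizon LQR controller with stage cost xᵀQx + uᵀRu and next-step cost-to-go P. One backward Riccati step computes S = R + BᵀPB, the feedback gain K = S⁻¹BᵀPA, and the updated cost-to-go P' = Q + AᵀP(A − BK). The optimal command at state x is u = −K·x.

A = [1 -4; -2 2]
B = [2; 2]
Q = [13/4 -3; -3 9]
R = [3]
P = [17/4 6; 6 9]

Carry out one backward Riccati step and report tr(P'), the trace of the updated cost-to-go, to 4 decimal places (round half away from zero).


BᵀP = [20.5000 30.0000]
S = R + BᵀPB = [3] + [101.0000] = [104.0000]
BᵀPA = [-39.5000 -22.0000]
K = S⁻¹·BᵀPA = [-0.3798 -0.2115]
A−BK = [1.7596 -3.5769; -1.2404 2.4231]
AᵀP(A−BK) = [1.2476 -1.3558; -1.3558 3.3462]
P' = Q + AᵀP(A−BK) = [4.4976 -4.3558; -4.3558 12.3462]
tr(P') = 16.8438

16.8438


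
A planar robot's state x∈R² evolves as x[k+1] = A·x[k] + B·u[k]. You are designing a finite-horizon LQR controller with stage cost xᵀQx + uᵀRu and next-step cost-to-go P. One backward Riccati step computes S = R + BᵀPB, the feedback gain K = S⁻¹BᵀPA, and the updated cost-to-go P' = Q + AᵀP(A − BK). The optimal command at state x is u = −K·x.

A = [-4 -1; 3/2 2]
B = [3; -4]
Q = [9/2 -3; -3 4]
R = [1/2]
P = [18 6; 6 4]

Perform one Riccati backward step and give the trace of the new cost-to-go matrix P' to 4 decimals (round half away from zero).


BᵀP = [30.0000 2.0000]
S = R + BᵀPB = [1/2] + [82.0000] = [82.5000]
BᵀPA = [-117.0000 -26.0000]
K = S⁻¹·BᵀPA = [-1.4182 -0.3152]
A−BK = [0.2545 -0.0545; -4.1727 0.7394]
AᵀP(A−BK) = [59.0727 -9.8727; -9.8727 1.8061]
P' = Q + AᵀP(A−BK) = [63.5727 -12.8727; -12.8727 5.8061]
tr(P') = 69.3788

69.3788


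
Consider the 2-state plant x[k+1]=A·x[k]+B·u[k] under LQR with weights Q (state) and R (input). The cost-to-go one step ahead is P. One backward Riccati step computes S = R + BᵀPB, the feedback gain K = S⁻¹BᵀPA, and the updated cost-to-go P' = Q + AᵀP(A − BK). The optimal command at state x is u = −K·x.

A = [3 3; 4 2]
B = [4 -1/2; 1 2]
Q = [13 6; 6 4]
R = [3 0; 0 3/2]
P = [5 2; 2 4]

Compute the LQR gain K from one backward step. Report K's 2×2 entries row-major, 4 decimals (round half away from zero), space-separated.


BᵀP = [22.0000 12.0000; 1.5000 7.0000]
S = R + BᵀPB = [3 0; 0 3/2] + [100.0000 13.0000; 13.0000 13.2500] = [103.0000 13.0000; 13.0000 14.7500]
BᵀPA = [114.0000 90.0000; 32.5000 18.5000]
K = S⁻¹·BᵀPA = [0.9324 0.8050; 1.3816 0.5447]
A−BK = [-0.0389 0.0522; 0.3044 0.1055]
AᵀP(A−BK) = [5.8023 3.5227; 3.5227 2.4695]
P' = Q + AᵀP(A−BK) = [18.8023 9.5227; 9.5227 6.4695]
tr(P') = 25.2718

0.9324 0.8050 1.3816 0.5447


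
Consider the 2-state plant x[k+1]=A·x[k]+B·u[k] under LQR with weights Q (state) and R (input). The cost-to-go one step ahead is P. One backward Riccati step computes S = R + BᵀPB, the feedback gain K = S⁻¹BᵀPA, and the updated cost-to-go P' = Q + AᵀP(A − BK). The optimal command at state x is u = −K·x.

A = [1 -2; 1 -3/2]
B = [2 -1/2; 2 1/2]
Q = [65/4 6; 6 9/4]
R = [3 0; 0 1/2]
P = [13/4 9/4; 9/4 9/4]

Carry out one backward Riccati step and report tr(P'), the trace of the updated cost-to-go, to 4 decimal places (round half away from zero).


BᵀP = [11.0000 9.0000; -0.5000 0.0000]
S = R + BᵀPB = [3 0; 0 1/2] + [40.0000 -1.0000; -1.0000 0.2500] = [43.0000 -1.0000; -1.0000 0.7500]
BᵀPA = [20.0000 -35.5000; -0.5000 1.0000]
K = S⁻¹·BᵀPA = [0.4640 -0.8200; -0.0480 0.2400]
A−BK = [0.0480 -0.2400; 0.0960 0.0200]
AᵀP(A−BK) = [0.6960 -1.2300; -1.2300 2.2125]
P' = Q + AᵀP(A−BK) = [16.9460 4.7700; 4.7700 4.4625]
tr(P') = 21.4085

21.4085


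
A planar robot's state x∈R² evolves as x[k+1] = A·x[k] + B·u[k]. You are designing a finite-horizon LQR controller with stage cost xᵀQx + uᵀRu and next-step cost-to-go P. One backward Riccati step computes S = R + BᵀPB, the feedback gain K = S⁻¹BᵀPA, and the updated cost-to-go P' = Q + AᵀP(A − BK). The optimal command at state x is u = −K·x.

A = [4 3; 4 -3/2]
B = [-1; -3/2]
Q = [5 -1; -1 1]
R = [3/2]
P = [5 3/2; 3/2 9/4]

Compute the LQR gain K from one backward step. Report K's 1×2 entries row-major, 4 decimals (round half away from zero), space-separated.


-3.0195 -0.8988

BᵀP = [-7.2500 -4.8750]
S = R + BᵀPB = [3/2] + [14.5625] = [16.0625]
BᵀPA = [-48.5000 -14.4375]
K = S⁻¹·BᵀPA = [-3.0195 -0.8988]
A−BK = [0.9805 2.1012; -0.5292 -2.8482]
AᵀP(A−BK) = [17.5564 11.9066; 11.9066 23.5856]
P' = Q + AᵀP(A−BK) = [22.5564 10.9066; 10.9066 24.5856]
tr(P') = 47.1420


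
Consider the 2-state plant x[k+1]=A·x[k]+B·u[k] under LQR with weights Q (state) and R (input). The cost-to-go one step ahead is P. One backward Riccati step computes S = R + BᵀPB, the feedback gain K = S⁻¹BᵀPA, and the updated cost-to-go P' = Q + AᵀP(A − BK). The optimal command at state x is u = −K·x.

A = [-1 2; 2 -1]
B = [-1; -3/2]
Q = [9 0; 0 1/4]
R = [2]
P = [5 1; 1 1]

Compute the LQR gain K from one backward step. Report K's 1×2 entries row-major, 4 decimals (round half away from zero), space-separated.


BᵀP = [-6.5000 -2.5000]
S = R + BᵀPB = [2] + [10.2500] = [12.2500]
BᵀPA = [1.5000 -10.5000]
K = S⁻¹·BᵀPA = [0.1224 -0.8571]
A−BK = [-0.8776 1.1429; 2.1837 -2.2857]
AᵀP(A−BK) = [4.8163 -5.7143; -5.7143 8.0000]
P' = Q + AᵀP(A−BK) = [13.8163 -5.7143; -5.7143 8.2500]
tr(P') = 22.0663

0.1224 -0.8571
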